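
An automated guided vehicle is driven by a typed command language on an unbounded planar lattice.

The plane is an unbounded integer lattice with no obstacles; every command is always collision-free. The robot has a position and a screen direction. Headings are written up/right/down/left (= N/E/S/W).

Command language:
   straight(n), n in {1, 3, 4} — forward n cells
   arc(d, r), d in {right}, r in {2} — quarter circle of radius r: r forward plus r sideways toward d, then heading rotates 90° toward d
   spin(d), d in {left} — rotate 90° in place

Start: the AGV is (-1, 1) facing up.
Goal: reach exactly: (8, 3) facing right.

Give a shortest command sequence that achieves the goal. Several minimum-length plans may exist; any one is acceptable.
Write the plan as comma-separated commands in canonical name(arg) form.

arc(right, 2), straight(3), straight(4)

start: (-1, 1) facing up
[1] after arc(right, 2): (1, 3) facing right
[2] after straight(3): (4, 3) facing right
[3] after straight(4): (8, 3) facing right
minimal: 3 command(s), checked below 3.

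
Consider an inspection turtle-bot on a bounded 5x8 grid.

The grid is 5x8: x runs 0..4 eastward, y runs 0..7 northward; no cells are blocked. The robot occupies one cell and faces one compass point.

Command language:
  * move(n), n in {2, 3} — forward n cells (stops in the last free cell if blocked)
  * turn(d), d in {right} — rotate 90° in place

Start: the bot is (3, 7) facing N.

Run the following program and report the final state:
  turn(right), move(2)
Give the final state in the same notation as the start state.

start: (3, 7) facing N
[1] after turn(right): (3, 7) facing E
[2] after move(2): (4, 7) facing E

(4, 7) facing E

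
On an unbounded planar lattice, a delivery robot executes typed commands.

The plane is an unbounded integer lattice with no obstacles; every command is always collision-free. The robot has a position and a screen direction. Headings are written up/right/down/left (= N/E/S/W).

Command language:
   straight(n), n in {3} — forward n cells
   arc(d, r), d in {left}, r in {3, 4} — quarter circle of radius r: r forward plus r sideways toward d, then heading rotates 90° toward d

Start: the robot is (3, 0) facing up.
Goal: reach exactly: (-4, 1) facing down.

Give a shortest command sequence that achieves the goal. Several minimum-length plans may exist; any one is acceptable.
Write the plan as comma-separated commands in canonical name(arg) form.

begin: (3, 0) facing up
t=1 arc(left, 4) ⇒ (-1, 4) facing left
t=2 arc(left, 3) ⇒ (-4, 1) facing down
shorter routes all fall short; 2 is best.

arc(left, 4), arc(left, 3)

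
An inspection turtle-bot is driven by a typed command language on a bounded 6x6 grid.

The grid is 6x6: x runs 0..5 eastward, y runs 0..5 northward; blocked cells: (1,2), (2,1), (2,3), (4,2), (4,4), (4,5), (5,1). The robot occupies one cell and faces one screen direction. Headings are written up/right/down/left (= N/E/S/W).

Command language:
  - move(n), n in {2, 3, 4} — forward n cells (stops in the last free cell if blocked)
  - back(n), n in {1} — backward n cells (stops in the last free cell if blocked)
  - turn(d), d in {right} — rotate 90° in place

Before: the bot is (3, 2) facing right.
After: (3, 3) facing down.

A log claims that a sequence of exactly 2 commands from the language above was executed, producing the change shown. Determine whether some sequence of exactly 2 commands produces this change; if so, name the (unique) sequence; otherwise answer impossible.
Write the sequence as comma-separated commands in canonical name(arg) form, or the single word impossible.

turn(right), back(1)

key: cell and facing (now S) both changed — the 2 commands mix motion and turning
from: (3, 2) facing right
[1] after turn(right): (3, 2) facing down
[2] after back(1): (3, 3) facing down
uniquely the one of 25 2-step routes that fits.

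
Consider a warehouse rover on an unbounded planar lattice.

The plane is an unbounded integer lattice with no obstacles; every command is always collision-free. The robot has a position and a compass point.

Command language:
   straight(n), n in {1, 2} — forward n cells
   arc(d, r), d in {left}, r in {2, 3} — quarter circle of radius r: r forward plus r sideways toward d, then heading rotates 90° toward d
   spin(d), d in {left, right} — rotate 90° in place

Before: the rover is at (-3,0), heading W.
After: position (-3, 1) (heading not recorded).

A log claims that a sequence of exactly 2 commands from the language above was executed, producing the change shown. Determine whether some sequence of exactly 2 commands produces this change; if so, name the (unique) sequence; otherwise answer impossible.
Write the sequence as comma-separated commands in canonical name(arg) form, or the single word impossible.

spin(right), straight(1)

key: order matters: swapping spin(right) and straight(1) lands elsewhere
initial: at (-3,0), heading W
step 1 (spin(right)): at (-3,0), heading N
step 2 (straight(1)): at (-3,1), heading N
all 36 alternatives checked — unique.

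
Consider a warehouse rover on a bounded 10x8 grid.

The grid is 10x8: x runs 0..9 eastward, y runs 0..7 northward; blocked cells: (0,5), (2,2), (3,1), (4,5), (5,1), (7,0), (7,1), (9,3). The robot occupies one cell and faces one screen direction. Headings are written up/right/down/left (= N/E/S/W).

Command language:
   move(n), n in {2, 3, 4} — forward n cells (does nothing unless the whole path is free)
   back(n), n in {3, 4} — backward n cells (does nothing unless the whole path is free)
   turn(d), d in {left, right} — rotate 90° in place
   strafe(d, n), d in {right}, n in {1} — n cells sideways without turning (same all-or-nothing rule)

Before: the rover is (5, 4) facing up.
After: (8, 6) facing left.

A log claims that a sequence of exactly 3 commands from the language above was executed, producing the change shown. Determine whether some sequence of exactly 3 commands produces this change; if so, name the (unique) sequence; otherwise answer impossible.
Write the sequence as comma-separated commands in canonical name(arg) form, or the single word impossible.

move(2), turn(left), back(3)

key: position moved to (8,6) AND the heading swung to W — translation plus rotation needed
start: (5, 4) facing up
step 1 (move(2)): (5, 6) facing up
step 2 (turn(left)): (5, 6) facing left
step 3 (back(3)): (8, 6) facing left
uniquely the one of 512 3-step routes that fits.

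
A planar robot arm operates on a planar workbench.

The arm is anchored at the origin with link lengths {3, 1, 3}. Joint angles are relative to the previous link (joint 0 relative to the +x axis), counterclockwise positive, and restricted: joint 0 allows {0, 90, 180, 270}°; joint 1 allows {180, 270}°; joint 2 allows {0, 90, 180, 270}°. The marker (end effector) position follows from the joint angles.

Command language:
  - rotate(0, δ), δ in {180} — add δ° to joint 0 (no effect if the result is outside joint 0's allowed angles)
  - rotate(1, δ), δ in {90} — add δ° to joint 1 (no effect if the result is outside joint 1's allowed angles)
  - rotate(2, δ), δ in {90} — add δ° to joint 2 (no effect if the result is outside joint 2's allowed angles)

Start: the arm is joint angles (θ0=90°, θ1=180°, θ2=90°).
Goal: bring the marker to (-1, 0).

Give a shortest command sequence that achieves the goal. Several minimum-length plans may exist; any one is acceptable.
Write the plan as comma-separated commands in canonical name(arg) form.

begin: joint angles (θ0=90°, θ1=180°, θ2=90°)
t=1 rotate(1, 90) ⇒ joint angles (θ0=90°, θ1=270°, θ2=90°)
t=2 rotate(0, 180) ⇒ joint angles (θ0=270°, θ1=270°, θ2=90°)
t=3 rotate(2, 90) ⇒ joint angles (θ0=270°, θ1=270°, θ2=180°)
t=4 rotate(2, 90) ⇒ joint angles (θ0=270°, θ1=270°, θ2=270°)
shorter routes all fall short; 4 is best.

rotate(1, 90), rotate(0, 180), rotate(2, 90), rotate(2, 90)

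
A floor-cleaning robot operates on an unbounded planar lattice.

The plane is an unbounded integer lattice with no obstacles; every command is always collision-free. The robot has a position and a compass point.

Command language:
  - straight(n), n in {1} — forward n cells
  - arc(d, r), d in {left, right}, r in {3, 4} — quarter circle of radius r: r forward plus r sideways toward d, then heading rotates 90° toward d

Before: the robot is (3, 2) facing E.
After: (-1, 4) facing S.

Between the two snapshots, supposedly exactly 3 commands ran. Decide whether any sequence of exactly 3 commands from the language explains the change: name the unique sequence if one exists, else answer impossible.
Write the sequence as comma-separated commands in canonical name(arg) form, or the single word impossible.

key: cell and facing (now S) both changed — the 3 commands mix motion and turning
t0: (3, 2) facing E
t=1 arc(left, 3) ⇒ (6, 5) facing N
t=2 arc(left, 3) ⇒ (3, 8) facing W
t=3 arc(left, 4) ⇒ (-1, 4) facing S
no other 3-command option fits: unique.

arc(left, 3), arc(left, 3), arc(left, 4)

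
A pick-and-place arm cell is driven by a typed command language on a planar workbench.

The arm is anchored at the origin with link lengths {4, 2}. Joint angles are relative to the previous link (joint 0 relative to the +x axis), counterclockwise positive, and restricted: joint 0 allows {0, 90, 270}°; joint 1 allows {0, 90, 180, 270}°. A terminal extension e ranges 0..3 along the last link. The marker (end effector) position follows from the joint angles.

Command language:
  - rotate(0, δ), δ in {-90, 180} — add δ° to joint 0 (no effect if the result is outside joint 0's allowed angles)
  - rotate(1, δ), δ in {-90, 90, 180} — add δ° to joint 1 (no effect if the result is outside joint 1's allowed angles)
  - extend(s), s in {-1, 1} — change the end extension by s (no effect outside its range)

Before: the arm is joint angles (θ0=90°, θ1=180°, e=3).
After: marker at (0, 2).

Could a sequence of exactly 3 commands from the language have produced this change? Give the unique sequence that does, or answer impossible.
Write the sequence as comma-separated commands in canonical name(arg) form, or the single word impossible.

extend(-1), extend(-1), extend(-1)

from: joint angles (θ0=90°, θ1=180°, e=3)
[1] after extend(-1): joint angles (θ0=90°, θ1=180°, e=2)
[2] after extend(-1): joint angles (θ0=90°, θ1=180°, e=1)
[3] after extend(-1): joint angles (θ0=90°, θ1=180°, e=0)
all 343 alternatives checked — unique.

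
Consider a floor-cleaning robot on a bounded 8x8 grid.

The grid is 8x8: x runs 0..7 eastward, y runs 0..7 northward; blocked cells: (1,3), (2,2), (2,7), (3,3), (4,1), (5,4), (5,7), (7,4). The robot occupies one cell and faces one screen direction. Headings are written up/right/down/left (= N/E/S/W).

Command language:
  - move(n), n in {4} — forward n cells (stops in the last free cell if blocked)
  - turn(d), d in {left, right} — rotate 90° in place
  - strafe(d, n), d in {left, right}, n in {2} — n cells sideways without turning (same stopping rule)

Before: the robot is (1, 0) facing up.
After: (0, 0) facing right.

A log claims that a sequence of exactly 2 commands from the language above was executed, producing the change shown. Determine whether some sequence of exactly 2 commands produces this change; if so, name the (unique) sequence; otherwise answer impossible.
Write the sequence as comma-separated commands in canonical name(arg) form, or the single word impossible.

strafe(left, 2), turn(right)

key: cell and facing (now E) both changed — the 2 commands mix motion and turning
initial: (1, 0) facing up
step 1 (strafe(left, 2)): (0, 0) facing up
step 2 (turn(right)): (0, 0) facing right
no other 2-command option fits: unique.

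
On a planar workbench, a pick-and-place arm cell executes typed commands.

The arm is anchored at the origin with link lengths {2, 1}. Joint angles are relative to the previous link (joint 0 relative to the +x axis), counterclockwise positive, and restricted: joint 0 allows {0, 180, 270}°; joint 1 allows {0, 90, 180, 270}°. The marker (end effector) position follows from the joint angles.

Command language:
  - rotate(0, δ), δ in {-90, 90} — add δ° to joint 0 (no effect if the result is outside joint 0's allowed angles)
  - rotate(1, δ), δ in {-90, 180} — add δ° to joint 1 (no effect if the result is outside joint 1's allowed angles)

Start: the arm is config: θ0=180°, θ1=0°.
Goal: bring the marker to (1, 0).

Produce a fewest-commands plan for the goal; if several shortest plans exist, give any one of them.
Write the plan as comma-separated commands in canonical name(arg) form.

rotate(0, 90), rotate(0, 90), rotate(1, 180)

begin: config: θ0=180°, θ1=0°
[1] after rotate(0, 90): config: θ0=270°, θ1=0°
[2] after rotate(0, 90): config: θ0=0°, θ1=0°
[3] after rotate(1, 180): config: θ0=0°, θ1=180°
nothing shorter than 3 reaches the goal.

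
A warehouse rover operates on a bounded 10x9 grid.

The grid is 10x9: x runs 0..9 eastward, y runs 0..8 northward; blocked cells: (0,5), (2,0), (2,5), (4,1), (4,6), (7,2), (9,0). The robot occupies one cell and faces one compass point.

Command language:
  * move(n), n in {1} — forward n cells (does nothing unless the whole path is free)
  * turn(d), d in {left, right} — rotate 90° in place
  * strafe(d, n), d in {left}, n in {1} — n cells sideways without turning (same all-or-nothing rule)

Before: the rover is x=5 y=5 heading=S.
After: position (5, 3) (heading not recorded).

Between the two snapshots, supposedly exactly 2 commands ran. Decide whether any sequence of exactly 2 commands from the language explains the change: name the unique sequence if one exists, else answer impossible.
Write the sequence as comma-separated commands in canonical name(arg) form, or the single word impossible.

begin: x=5 y=5 heading=S
step 1 (move(1)): x=5 y=4 heading=S
step 2 (move(1)): x=5 y=3 heading=S
no rival 2-sequence matches.

move(1), move(1)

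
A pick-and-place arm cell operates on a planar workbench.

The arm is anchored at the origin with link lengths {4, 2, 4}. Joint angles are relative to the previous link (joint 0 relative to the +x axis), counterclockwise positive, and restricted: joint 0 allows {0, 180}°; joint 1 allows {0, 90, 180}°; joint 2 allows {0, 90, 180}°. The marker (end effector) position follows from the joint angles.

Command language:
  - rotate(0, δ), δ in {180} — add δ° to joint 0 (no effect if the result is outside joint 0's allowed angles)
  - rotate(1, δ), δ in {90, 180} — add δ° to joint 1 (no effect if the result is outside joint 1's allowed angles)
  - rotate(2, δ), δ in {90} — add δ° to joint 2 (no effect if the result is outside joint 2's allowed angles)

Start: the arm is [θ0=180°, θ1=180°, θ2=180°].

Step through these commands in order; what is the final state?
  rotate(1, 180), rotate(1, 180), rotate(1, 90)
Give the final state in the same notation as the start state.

[θ0=180°, θ1=180°, θ2=180°]

start: [θ0=180°, θ1=180°, θ2=180°]
1. rotate(1, 180) → [θ0=180°, θ1=0°, θ2=180°]
2. rotate(1, 180) → [θ0=180°, θ1=180°, θ2=180°]
3. rotate(1, 90) → [θ0=180°, θ1=180°, θ2=180°]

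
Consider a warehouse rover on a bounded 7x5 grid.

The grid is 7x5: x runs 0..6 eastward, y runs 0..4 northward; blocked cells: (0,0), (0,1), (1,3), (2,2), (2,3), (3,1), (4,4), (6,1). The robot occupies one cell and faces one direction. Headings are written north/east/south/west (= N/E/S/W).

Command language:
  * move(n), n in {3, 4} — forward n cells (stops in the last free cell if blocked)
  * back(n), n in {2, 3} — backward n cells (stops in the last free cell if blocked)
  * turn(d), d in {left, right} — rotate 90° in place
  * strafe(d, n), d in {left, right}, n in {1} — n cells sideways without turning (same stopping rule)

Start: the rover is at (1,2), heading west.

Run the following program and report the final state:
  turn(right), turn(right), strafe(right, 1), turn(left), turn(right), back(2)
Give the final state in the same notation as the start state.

at (1,1), heading east

begin: at (1,2), heading west
1. turn(right) → at (1,2), heading north
2. turn(right) → at (1,2), heading east
3. strafe(right, 1) → at (1,1), heading east
4. turn(left) → at (1,1), heading north
5. turn(right) → at (1,1), heading east
6. back(2) → at (1,1), heading east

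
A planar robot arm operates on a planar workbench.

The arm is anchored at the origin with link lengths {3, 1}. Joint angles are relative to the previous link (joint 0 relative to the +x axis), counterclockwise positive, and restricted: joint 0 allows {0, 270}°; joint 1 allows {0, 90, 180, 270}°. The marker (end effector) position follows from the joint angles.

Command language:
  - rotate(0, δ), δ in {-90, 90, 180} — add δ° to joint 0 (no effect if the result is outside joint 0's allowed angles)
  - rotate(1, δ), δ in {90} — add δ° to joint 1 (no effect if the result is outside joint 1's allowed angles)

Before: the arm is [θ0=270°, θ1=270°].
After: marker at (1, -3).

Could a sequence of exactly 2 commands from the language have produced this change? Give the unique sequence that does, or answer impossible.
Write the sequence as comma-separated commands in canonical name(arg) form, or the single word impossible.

rotate(1, 90), rotate(1, 90)

initial: [θ0=270°, θ1=270°]
1. rotate(1, 90) → [θ0=270°, θ1=0°]
2. rotate(1, 90) → [θ0=270°, θ1=90°]
all 16 alternatives checked — unique.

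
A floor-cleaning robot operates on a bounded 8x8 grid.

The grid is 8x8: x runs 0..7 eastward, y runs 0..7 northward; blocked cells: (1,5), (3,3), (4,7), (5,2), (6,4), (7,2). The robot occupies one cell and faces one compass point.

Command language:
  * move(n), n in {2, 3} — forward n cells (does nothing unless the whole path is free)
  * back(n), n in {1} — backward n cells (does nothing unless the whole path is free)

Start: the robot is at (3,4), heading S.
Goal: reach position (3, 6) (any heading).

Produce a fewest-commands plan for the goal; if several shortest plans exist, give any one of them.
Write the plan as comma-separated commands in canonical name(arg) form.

back(1), back(1)

begin: at (3,4), heading S
1. back(1) → at (3,5), heading S
2. back(1) → at (3,6), heading S
minimal: 2 command(s), checked below 2.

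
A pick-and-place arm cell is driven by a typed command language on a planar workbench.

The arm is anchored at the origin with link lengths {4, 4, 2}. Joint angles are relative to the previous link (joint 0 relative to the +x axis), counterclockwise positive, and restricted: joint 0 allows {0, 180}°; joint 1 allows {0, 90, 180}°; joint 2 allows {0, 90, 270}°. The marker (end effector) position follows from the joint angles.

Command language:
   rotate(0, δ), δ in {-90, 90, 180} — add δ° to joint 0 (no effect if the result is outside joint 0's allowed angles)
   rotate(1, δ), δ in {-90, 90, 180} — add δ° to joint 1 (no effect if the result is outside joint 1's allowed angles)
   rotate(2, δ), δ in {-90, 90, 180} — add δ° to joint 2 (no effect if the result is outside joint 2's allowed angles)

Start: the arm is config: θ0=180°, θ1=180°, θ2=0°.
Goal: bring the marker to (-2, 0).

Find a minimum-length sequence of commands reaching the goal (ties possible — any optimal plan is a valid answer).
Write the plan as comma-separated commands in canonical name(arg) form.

start: config: θ0=180°, θ1=180°, θ2=0°
t=1 rotate(0, 180) ⇒ config: θ0=0°, θ1=180°, θ2=0°
minimal: 1 command(s), checked below 1.

rotate(0, 180)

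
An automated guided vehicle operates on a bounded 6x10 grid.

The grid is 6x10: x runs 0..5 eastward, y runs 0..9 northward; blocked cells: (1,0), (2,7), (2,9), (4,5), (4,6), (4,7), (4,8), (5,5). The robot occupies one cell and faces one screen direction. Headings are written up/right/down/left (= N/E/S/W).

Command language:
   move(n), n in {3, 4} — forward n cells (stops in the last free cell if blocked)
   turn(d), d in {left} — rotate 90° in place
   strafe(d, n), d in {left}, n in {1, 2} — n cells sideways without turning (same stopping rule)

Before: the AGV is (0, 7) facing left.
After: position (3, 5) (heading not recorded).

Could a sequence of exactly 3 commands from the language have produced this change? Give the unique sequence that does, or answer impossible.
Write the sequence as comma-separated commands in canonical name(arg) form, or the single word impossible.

impossible

all 125 sequences checked — none match.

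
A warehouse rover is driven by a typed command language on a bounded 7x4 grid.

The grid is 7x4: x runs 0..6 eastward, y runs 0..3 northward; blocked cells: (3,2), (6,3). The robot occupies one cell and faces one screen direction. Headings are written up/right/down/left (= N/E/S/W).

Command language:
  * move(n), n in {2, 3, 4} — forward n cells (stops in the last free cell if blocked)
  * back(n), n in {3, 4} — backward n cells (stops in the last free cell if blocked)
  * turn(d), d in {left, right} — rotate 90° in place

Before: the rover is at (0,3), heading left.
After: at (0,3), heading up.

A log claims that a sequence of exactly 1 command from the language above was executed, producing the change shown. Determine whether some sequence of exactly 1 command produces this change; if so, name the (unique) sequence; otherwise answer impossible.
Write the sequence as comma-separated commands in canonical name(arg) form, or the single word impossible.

key: parked at (0,3) the whole time — nothing moves the robot
from: at (0,3), heading left
step 1 (turn(right)): at (0,3), heading up
no rival 1-sequence matches.

turn(right)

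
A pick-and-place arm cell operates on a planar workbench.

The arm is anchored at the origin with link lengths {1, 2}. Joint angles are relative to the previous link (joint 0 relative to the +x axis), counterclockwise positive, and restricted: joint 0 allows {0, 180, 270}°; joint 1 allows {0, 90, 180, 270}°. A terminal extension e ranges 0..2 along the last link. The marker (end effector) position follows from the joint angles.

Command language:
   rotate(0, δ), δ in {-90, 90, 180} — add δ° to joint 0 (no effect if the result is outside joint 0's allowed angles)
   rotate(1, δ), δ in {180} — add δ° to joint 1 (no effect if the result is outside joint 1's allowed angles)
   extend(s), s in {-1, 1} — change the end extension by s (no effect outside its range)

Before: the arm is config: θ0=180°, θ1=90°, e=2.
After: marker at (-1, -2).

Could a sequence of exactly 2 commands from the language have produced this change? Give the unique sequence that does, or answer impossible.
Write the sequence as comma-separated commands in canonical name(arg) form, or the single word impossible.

extend(-1), extend(-1)

from: config: θ0=180°, θ1=90°, e=2
t=1 extend(-1) ⇒ config: θ0=180°, θ1=90°, e=1
t=2 extend(-1) ⇒ config: θ0=180°, θ1=90°, e=0
uniquely the one of 36 2-step routes that fits.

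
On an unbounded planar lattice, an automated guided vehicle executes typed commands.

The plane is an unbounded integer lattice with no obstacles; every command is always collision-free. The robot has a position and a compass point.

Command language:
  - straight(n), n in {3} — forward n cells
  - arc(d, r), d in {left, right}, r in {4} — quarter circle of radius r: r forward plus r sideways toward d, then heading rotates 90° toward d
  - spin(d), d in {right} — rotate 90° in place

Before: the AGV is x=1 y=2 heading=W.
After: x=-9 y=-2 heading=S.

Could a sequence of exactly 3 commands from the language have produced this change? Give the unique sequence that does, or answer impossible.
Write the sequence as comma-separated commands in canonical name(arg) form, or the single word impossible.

key: order matters: swapping straight(3) and arc(left, 4) lands elsewhere
t0: x=1 y=2 heading=W
[1] after straight(3): x=-2 y=2 heading=W
[2] after straight(3): x=-5 y=2 heading=W
[3] after arc(left, 4): x=-9 y=-2 heading=S
uniquely the one of 64 3-step routes that fits.

straight(3), straight(3), arc(left, 4)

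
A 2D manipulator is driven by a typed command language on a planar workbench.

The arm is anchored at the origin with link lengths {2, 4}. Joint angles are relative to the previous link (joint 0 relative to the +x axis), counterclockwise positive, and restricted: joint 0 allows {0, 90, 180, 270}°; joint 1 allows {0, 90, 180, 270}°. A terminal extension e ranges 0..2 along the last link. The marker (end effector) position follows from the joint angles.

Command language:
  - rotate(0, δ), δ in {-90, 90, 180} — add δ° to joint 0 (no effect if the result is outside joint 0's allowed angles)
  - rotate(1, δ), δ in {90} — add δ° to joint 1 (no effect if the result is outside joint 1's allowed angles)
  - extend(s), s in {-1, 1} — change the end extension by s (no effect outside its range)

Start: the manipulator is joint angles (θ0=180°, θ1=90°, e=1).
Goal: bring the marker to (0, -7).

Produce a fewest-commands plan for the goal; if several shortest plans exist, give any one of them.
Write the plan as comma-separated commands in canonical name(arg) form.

from: joint angles (θ0=180°, θ1=90°, e=1)
[1] after rotate(1, 90): joint angles (θ0=180°, θ1=180°, e=1)
[2] after rotate(1, 90): joint angles (θ0=180°, θ1=270°, e=1)
[3] after rotate(1, 90): joint angles (θ0=180°, θ1=0°, e=1)
[4] after rotate(0, 90): joint angles (θ0=270°, θ1=0°, e=1)
shorter routes all fall short; 4 is best.

rotate(1, 90), rotate(1, 90), rotate(1, 90), rotate(0, 90)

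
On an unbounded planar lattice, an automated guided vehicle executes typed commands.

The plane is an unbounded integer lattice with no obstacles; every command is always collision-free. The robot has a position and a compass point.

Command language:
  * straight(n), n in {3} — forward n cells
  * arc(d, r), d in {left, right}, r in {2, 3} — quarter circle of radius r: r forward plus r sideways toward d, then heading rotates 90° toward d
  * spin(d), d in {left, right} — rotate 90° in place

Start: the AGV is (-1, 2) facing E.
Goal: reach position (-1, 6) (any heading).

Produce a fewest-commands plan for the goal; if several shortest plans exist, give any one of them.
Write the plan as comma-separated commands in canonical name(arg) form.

start: (-1, 2) facing E
step 1 (arc(left, 2)): (1, 4) facing N
step 2 (arc(left, 2)): (-1, 6) facing W
minimal: 2 command(s), checked below 2.

arc(left, 2), arc(left, 2)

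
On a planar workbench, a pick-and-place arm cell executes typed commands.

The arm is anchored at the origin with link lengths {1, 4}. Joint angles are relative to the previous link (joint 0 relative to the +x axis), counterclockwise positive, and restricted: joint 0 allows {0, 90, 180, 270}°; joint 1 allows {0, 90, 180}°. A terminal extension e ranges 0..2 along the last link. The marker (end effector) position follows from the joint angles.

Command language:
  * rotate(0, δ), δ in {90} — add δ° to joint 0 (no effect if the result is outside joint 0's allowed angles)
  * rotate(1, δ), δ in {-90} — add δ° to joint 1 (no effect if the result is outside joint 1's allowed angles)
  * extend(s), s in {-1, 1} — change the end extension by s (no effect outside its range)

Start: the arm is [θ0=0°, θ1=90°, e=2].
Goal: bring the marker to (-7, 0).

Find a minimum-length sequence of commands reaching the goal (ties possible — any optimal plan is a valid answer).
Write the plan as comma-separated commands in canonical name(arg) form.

rotate(0, 90), rotate(0, 90), rotate(1, -90)

begin: [θ0=0°, θ1=90°, e=2]
1. rotate(0, 90) → [θ0=90°, θ1=90°, e=2]
2. rotate(0, 90) → [θ0=180°, θ1=90°, e=2]
3. rotate(1, -90) → [θ0=180°, θ1=0°, e=2]
minimal: 3 command(s), checked below 3.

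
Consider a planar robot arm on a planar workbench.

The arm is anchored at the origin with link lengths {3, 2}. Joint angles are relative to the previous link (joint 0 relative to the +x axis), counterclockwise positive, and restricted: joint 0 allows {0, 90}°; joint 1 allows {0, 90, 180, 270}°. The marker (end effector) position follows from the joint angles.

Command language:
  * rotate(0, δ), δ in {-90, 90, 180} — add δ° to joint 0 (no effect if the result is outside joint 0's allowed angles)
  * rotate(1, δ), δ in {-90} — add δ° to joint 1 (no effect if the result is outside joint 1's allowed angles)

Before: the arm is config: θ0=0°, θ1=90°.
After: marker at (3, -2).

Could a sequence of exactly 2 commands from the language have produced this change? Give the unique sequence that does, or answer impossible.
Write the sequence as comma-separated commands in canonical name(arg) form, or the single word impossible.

begin: config: θ0=0°, θ1=90°
t=1 rotate(1, -90) ⇒ config: θ0=0°, θ1=0°
t=2 rotate(1, -90) ⇒ config: θ0=0°, θ1=270°
all 16 alternatives checked — unique.

rotate(1, -90), rotate(1, -90)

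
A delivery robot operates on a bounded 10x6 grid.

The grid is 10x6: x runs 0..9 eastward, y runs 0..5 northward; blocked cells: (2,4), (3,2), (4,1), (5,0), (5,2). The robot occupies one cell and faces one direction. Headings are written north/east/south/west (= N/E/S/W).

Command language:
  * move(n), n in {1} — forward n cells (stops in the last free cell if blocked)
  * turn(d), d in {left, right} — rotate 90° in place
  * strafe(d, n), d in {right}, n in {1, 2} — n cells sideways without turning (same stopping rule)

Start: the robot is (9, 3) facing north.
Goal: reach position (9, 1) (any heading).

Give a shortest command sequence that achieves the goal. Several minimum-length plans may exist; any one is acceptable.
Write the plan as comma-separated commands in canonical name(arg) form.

turn(right), strafe(right, 2)

start: (9, 3) facing north
1. turn(right) → (9, 3) facing east
2. strafe(right, 2) → (9, 1) facing east
shorter routes all fall short; 2 is best.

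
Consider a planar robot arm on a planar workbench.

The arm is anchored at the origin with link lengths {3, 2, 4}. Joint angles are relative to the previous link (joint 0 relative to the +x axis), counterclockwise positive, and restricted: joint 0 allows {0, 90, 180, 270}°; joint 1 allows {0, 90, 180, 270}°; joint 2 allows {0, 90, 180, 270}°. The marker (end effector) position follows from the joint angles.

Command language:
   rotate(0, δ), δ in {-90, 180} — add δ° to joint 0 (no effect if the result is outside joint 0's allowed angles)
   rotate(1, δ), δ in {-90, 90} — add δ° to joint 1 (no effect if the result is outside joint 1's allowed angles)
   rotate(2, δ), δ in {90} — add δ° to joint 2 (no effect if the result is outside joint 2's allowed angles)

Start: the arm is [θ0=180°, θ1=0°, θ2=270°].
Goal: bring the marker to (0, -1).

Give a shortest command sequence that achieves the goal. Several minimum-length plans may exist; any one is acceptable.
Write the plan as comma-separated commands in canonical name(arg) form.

rotate(0, 180), rotate(0, -90), rotate(2, 90), rotate(2, 90), rotate(2, 90)

start: [θ0=180°, θ1=0°, θ2=270°]
t=1 rotate(0, 180) ⇒ [θ0=0°, θ1=0°, θ2=270°]
t=2 rotate(0, -90) ⇒ [θ0=270°, θ1=0°, θ2=270°]
t=3 rotate(2, 90) ⇒ [θ0=270°, θ1=0°, θ2=0°]
t=4 rotate(2, 90) ⇒ [θ0=270°, θ1=0°, θ2=90°]
t=5 rotate(2, 90) ⇒ [θ0=270°, θ1=0°, θ2=180°]
minimal: 5 command(s), checked below 5.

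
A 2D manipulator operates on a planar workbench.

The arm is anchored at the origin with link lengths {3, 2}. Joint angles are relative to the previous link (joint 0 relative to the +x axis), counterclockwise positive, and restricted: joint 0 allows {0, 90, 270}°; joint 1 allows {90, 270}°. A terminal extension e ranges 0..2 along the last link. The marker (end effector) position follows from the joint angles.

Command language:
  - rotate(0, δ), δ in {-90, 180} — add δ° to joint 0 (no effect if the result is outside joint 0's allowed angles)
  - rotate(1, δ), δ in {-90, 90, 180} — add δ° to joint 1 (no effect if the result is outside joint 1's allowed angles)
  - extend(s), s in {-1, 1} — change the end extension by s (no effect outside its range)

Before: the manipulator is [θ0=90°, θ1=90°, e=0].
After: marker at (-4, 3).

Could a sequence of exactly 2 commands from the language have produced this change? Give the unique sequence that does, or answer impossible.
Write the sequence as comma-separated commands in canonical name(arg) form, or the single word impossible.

extend(1), extend(1)

from: [θ0=90°, θ1=90°, e=0]
t=1 extend(1) ⇒ [θ0=90°, θ1=90°, e=1]
t=2 extend(1) ⇒ [θ0=90°, θ1=90°, e=2]
no other 2-command option fits: unique.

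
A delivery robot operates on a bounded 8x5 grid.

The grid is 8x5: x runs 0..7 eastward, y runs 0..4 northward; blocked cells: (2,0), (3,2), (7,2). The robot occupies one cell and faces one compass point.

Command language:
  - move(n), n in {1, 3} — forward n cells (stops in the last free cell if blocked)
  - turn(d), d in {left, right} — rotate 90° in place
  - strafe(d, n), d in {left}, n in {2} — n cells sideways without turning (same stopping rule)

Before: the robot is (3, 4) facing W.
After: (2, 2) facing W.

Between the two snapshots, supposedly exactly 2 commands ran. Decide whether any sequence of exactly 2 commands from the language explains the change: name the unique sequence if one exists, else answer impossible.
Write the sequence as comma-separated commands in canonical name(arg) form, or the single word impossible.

move(1), strafe(left, 2)

key: order matters: swapping move(1) and strafe(left, 2) lands elsewhere
start: (3, 4) facing W
step 1 (move(1)): (2, 4) facing W
step 2 (strafe(left, 2)): (2, 2) facing W
all 25 alternatives checked — unique.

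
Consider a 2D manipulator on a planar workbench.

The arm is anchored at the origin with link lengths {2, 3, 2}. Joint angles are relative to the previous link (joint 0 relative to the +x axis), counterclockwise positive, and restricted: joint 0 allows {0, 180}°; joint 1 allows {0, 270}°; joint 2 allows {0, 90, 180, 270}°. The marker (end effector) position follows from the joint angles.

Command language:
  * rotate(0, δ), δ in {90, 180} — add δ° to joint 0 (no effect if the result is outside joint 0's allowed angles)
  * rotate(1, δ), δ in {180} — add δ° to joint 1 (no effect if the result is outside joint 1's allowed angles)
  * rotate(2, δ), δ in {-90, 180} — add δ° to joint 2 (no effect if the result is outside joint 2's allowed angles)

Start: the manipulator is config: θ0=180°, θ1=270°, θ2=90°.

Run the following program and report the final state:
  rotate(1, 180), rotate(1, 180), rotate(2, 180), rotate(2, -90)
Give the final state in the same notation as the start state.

begin: config: θ0=180°, θ1=270°, θ2=90°
t=1 rotate(1, 180) ⇒ config: θ0=180°, θ1=270°, θ2=90°
t=2 rotate(1, 180) ⇒ config: θ0=180°, θ1=270°, θ2=90°
t=3 rotate(2, 180) ⇒ config: θ0=180°, θ1=270°, θ2=270°
t=4 rotate(2, -90) ⇒ config: θ0=180°, θ1=270°, θ2=180°

config: θ0=180°, θ1=270°, θ2=180°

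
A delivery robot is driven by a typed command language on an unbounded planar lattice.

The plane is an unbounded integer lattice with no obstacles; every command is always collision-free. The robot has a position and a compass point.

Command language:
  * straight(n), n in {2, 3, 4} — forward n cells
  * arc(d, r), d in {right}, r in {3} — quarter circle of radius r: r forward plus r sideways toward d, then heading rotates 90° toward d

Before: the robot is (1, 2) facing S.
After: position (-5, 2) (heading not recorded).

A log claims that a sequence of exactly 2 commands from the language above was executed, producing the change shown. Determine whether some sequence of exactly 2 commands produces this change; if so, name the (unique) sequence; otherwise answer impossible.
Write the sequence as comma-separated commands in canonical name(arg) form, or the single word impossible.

from: (1, 2) facing S
1. arc(right, 3) → (-2, -1) facing W
2. arc(right, 3) → (-5, 2) facing N
no other 2-command option fits: unique.

arc(right, 3), arc(right, 3)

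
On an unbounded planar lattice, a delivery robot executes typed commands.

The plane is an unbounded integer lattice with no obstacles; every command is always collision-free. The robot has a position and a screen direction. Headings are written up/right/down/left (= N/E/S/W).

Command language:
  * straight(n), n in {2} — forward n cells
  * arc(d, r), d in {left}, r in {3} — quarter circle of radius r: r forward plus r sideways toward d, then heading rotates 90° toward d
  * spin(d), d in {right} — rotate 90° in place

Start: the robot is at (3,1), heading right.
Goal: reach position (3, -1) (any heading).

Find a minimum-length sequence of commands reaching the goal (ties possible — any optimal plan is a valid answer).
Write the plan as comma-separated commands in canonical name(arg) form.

begin: at (3,1), heading right
1. spin(right) → at (3,1), heading down
2. straight(2) → at (3,-1), heading down
nothing shorter than 2 reaches the goal.

spin(right), straight(2)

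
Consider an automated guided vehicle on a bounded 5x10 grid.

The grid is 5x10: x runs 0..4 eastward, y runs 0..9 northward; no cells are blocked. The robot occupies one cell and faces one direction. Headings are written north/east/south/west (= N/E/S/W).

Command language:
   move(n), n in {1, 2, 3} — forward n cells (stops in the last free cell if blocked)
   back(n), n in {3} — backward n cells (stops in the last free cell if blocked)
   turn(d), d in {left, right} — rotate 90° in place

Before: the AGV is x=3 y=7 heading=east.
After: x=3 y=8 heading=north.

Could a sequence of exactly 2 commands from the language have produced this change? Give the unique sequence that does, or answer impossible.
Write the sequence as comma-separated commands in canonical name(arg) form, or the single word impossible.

key: running move(1) before turn(left) would end elsewhere — order is forced
from: x=3 y=7 heading=east
1. turn(left) → x=3 y=7 heading=north
2. move(1) → x=3 y=8 heading=north
no rival 2-sequence matches.

turn(left), move(1)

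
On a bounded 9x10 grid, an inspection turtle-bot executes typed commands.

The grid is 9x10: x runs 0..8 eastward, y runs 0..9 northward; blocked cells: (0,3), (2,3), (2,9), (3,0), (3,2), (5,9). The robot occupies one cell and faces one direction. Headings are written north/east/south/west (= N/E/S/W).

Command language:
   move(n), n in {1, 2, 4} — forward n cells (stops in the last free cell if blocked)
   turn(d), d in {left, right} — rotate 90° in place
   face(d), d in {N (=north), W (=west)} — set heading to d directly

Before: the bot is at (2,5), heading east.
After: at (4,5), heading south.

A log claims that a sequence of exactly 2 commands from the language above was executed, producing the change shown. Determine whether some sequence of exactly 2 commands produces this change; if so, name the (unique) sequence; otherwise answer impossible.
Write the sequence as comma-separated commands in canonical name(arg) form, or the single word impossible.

key: cell and facing (now S) both changed — the 2 commands mix motion and turning
begin: at (2,5), heading east
1. move(2) → at (4,5), heading east
2. turn(right) → at (4,5), heading south
all 49 alternatives checked — unique.

move(2), turn(right)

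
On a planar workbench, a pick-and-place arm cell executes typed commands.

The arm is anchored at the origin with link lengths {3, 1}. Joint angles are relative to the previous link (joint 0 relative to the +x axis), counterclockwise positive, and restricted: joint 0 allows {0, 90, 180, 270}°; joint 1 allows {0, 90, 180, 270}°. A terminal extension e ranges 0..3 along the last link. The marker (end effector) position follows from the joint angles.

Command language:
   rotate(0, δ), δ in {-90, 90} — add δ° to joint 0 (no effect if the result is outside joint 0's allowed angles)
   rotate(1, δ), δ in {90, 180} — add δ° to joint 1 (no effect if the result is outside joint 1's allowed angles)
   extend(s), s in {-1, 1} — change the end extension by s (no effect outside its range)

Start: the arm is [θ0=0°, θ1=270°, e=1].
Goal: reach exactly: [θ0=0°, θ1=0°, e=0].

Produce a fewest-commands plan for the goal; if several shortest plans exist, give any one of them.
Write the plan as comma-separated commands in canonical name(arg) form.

extend(-1), rotate(1, 90)

from: [θ0=0°, θ1=270°, e=1]
[1] after extend(-1): [θ0=0°, θ1=270°, e=0]
[2] after rotate(1, 90): [θ0=0°, θ1=0°, e=0]
no 1-step plan works, so 2 is optimal.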